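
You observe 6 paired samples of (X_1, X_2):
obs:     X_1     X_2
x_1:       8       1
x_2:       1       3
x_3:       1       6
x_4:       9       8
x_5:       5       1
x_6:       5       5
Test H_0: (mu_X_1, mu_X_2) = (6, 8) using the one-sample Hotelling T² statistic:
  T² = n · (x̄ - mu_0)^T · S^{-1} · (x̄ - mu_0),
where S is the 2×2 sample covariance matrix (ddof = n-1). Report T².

Step 1 — sample mean vector:
  mean(X_1) = (8 + 1 + 1 + 9 + 5 + 5) / 6 = 29/6 = 4.8333
  mean(X_2) = (1 + 3 + 6 + 8 + 1 + 5) / 6 = 24/6 = 4
  x̄ = (4.8333, 4),  deviation x̄ - mu_0 = (4.8333, 4) - (6, 8) = (-1.1667, -4).

Step 2 — sample covariance matrix, S[i,j] = (1/(n-1)) · Σ_k (x_{k,i} - mean_i) · (x_{k,j} - mean_j), divisor n-1 = 5:
  S[X_1,X_1] = ((3.1667)·(3.1667) + (-3.8333)·(-3.8333) + (-3.8333)·(-3.8333) + (4.1667)·(4.1667) + (0.1667)·(0.1667) + (0.1667)·(0.1667)) / 5 = 56.8333/5 = 11.3667
  S[X_1,X_2] = ((3.1667)·(-3) + (-3.8333)·(-1) + (-3.8333)·(2) + (4.1667)·(4) + (0.1667)·(-3) + (0.1667)·(1)) / 5 = 3/5 = 0.6
  S[X_2,X_2] = ((-3)·(-3) + (-1)·(-1) + (2)·(2) + (4)·(4) + (-3)·(-3) + (1)·(1)) / 5 = 40/5 = 8
  S = [[11.3667, 0.6],
 [0.6, 8]].

Step 3 — invert S. det(S) = 11.3667·8 - (0.6)² = 90.5733.
  S^{-1} = (1/det) · [[d, -b], [-b, a]] = [[0.0883, -0.0066],
 [-0.0066, 0.1255]].

Step 4 — quadratic form (x̄ - mu_0)^T · S^{-1} · (x̄ - mu_0):
  S^{-1} · (x̄ - mu_0) = (-0.0765, -0.4943),
  (x̄ - mu_0)^T · [...] = (-1.1667)·(-0.0765) + (-4)·(-0.4943) = 2.0663.

Step 5 — scale by n: T² = 6 · 2.0663 = 12.3981.

T² ≈ 12.3981


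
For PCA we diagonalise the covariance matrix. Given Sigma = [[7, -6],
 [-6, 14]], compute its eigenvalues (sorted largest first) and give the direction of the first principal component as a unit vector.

Step 1 — characteristic polynomial of 2×2 Sigma:
  det(Sigma - λI) = λ² - trace · λ + det = 0.
  trace = 7 + 14 = 21, det = 7·14 - (-6)² = 62.
Step 2 — discriminant:
  Δ = trace² - 4·det = 441 - 248 = 193.
Step 3 — eigenvalues:
  λ = (trace ± √Δ)/2 = (21 ± 13.8924)/2,
  λ_1 = 17.4462,  λ_2 = 3.5538.

Step 4 — unit eigenvector for λ_1: solve (Sigma - λ_1 I)v = 0. First row:
  (7 - 17.4462)·v_x + (-6)·v_y = 0, i.e. (-10.4462)·v_x + (-6)·v_y = 0,
  so v ∝ (b, λ_1 - a) = (-6, 10.4462); multiply by -1 so the first entry is positive: u = (6, -10.4462).
  ||u|| = √((6)² + (-10.4462)²) = √(145.1236) ≈ 12.0467,
  v_1 = u/||u|| ≈ (0.4981, -0.8671) (||v_1|| = 1).

λ_1 = 17.4462,  λ_2 = 3.5538;  v_1 ≈ (0.4981, -0.8671)


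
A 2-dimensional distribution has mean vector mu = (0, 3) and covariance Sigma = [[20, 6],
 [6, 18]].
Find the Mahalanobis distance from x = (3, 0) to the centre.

Step 1 — centre the observation: (x - mu) = (3, -3).

Step 2 — invert Sigma. det(Sigma) = 20·18 - (6)² = 324.
  Sigma^{-1} = (1/det) · [[d, -b], [-b, a]] = [[0.0556, -0.0185],
 [-0.0185, 0.0617]].

Step 3 — form the quadratic (x - mu)^T · Sigma^{-1} · (x - mu):
  Sigma^{-1} · (x - mu) = (0.2222, -0.2407).
  (x - mu)^T · [Sigma^{-1} · (x - mu)] = (3)·(0.2222) + (-3)·(-0.2407) = 1.3889.

Step 4 — take square root: d = √(1.3889) ≈ 1.1785.

d(x, mu) = √(1.3889) ≈ 1.1785


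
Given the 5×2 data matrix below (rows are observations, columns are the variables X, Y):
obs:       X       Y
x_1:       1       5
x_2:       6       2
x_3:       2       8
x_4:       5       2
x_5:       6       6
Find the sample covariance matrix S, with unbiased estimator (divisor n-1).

Step 1 — column means:
  mean(X) = (1 + 6 + 2 + 5 + 6) / 5 = 20/5 = 4
  mean(Y) = (5 + 2 + 8 + 2 + 6) / 5 = 23/5 = 4.6

Step 2 — sample covariance S[i,j] = (1/(n-1)) · Σ_k (x_{k,i} - mean_i) · (x_{k,j} - mean_j), with n-1 = 4.
  S[X,X] = ((-3)·(-3) + (2)·(2) + (-2)·(-2) + (1)·(1) + (2)·(2)) / 4 = 22/4 = 5.5
  S[X,Y] = ((-3)·(0.4) + (2)·(-2.6) + (-2)·(3.4) + (1)·(-2.6) + (2)·(1.4)) / 4 = -13/4 = -3.25
  S[Y,Y] = ((0.4)·(0.4) + (-2.6)·(-2.6) + (3.4)·(3.4) + (-2.6)·(-2.6) + (1.4)·(1.4)) / 4 = 27.2/4 = 6.8

S is symmetric (S[j,i] = S[i,j]). Assembling:

S = [[5.5, -3.25],
 [-3.25, 6.8]]


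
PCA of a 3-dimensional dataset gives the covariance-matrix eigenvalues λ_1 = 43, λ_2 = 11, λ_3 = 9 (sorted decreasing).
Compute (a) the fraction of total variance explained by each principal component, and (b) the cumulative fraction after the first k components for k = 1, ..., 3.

Step 1 — total variance = trace(Sigma) = Σ λ_i = 43 + 11 + 9 = 63.

Step 2 — fraction explained by component i = λ_i / Σ λ:
  PC1: 43/63 = 0.6825
  PC2: 11/63 = 0.1746
  PC3: 9/63 = 0.1429

Step 3 — cumulative fraction after k components = (λ_1 + ... + λ_k) / Σ λ:
  k = 1: 43/63 = 0.6825
  k = 2: (43 + 11)/63 = 54/63 = 0.8571
  k = 3: (43 + 11 + 9)/63 = 63/63 = 1

Summary (fraction, with percent):

explained: PC1 0.6825 (68.25%), PC2 0.1746 (17.46%), PC3 0.1429 (14.29%);  cumulative: 0.6825, 0.8571, 1


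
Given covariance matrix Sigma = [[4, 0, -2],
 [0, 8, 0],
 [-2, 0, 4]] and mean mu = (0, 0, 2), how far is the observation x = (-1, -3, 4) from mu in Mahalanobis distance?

Step 1 — centre the observation: (x - mu) = (-1, -3, 2).

Step 2 — invert Sigma (cofactor / det for 3×3, or solve directly):
  Sigma^{-1} = [[0.3333, 0, 0.1667],
 [0, 0.125, 0],
 [0.1667, 0, 0.3333]].

Step 3 — form the quadratic (x - mu)^T · Sigma^{-1} · (x - mu):
  Sigma^{-1} · (x - mu) = (0, -0.375, 0.5).
  (x - mu)^T · [Sigma^{-1} · (x - mu)] = (-1)·(0) + (-3)·(-0.375) + (2)·(0.5) = 2.125.

Step 4 — take square root: d = √(2.125) ≈ 1.4577.

d(x, mu) = √(2.125) ≈ 1.4577


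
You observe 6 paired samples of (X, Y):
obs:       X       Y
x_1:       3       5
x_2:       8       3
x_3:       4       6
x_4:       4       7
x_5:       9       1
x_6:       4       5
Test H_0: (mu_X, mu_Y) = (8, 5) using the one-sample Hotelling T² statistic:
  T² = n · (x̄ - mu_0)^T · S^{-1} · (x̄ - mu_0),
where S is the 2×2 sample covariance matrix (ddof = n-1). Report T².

Step 1 — sample mean vector:
  mean(X) = (3 + 8 + 4 + 4 + 9 + 4) / 6 = 32/6 = 5.3333
  mean(Y) = (5 + 3 + 6 + 7 + 1 + 5) / 6 = 27/6 = 4.5
  x̄ = (5.3333, 4.5),  deviation x̄ - mu_0 = (5.3333, 4.5) - (8, 5) = (-2.6667, -0.5).

Step 2 — sample covariance matrix, S[i,j] = (1/(n-1)) · Σ_k (x_{k,i} - mean_i) · (x_{k,j} - mean_j), divisor n-1 = 5:
  S[X,X] = ((-2.3333)·(-2.3333) + (2.6667)·(2.6667) + (-1.3333)·(-1.3333) + (-1.3333)·(-1.3333) + (3.6667)·(3.6667) + (-1.3333)·(-1.3333)) / 5 = 31.3333/5 = 6.2667
  S[X,Y] = ((-2.3333)·(0.5) + (2.6667)·(-1.5) + (-1.3333)·(1.5) + (-1.3333)·(2.5) + (3.6667)·(-3.5) + (-1.3333)·(0.5)) / 5 = -24/5 = -4.8
  S[Y,Y] = ((0.5)·(0.5) + (-1.5)·(-1.5) + (1.5)·(1.5) + (2.5)·(2.5) + (-3.5)·(-3.5) + (0.5)·(0.5)) / 5 = 23.5/5 = 4.7
  S = [[6.2667, -4.8],
 [-4.8, 4.7]].

Step 3 — invert S. det(S) = 6.2667·4.7 - (-4.8)² = 6.4133.
  S^{-1} = (1/det) · [[d, -b], [-b, a]] = [[0.7328, 0.7484],
 [0.7484, 0.9771]].

Step 4 — quadratic form (x̄ - mu_0)^T · S^{-1} · (x̄ - mu_0):
  S^{-1} · (x̄ - mu_0) = (-2.3285, -2.4844),
  (x̄ - mu_0)^T · [...] = (-2.6667)·(-2.3285) + (-0.5)·(-2.4844) = 7.4515.

Step 5 — scale by n: T² = 6 · 7.4515 = 44.7089.

T² ≈ 44.7089


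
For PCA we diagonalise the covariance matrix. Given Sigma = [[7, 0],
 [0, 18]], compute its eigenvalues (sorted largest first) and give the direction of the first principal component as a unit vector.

Step 1 — characteristic polynomial of 2×2 Sigma:
  det(Sigma - λI) = λ² - trace · λ + det = 0.
  trace = 7 + 18 = 25, det = 7·18 - (0)² = 126.
Step 2 — discriminant:
  Δ = trace² - 4·det = 625 - 504 = 121.
Step 3 — eigenvalues:
  λ = (trace ± √Δ)/2 = (25 ± 11)/2,
  λ_1 = 18,  λ_2 = 7.

Step 4 — unit eigenvector for λ_1: Sigma is diagonal, so its eigenvectors are the coordinate axes. λ_1 = 18 is the diagonal entry on the second coordinate axis, hence
  v_1 = (0, 1) (||v_1|| = 1).

λ_1 = 18,  λ_2 = 7;  v_1 ≈ (0, 1)


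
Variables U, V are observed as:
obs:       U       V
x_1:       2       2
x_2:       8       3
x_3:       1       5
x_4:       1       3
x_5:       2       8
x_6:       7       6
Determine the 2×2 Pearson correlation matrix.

Step 1 — column means:
  mean(U) = (2 + 8 + 1 + 1 + 2 + 7) / 6 = 21/6 = 3.5
  mean(V) = (2 + 3 + 5 + 3 + 8 + 6) / 6 = 27/6 = 4.5

Step 2 — sample variances and covariances s[i,j] = (1/(n-1)) · Σ_k (x_{k,i} - mean_i) · (x_{k,j} - mean_j), with n-1 = 5:
  s[U,U] = ((-1.5)·(-1.5) + (4.5)·(4.5) + (-2.5)·(-2.5) + (-2.5)·(-2.5) + (-1.5)·(-1.5) + (3.5)·(3.5)) / 5 = 49.5/5 = 9.9
  s[U,V] = ((-1.5)·(-2.5) + (4.5)·(-1.5) + (-2.5)·(0.5) + (-2.5)·(-1.5) + (-1.5)·(3.5) + (3.5)·(1.5)) / 5 = -0.5/5 = -0.1
  s[V,V] = ((-2.5)·(-2.5) + (-1.5)·(-1.5) + (0.5)·(0.5) + (-1.5)·(-1.5) + (3.5)·(3.5) + (1.5)·(1.5)) / 5 = 25.5/5 = 5.1
  Sample standard deviations s_i = √(s[i,i]):
  s(U) = √(9.9) = 3.1464
  s(V) = √(5.1) = 2.2583

Step 3 — r_{ij} = s_{ij} / (s_i · s_j):
  r[U,U] = 1 (diagonal).
  r[U,V] = -0.1 / (3.1464 · 2.2583) = -0.1 / 7.1056 = -0.0141
  r[V,V] = 1 (diagonal).

R is symmetric with unit diagonal. Assembling:

R = [[1, -0.0141],
 [-0.0141, 1]]


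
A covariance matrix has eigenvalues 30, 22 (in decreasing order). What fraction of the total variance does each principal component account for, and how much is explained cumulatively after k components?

Step 1 — total variance = trace(Sigma) = Σ λ_i = 30 + 22 = 52.

Step 2 — fraction explained by component i = λ_i / Σ λ:
  PC1: 30/52 = 0.5769
  PC2: 22/52 = 0.4231

Step 3 — cumulative fraction after k components = (λ_1 + ... + λ_k) / Σ λ:
  k = 1: 30/52 = 0.5769
  k = 2: (30 + 22)/52 = 52/52 = 1

Summary (fraction, with percent):

explained: PC1 0.5769 (57.69%), PC2 0.4231 (42.31%);  cumulative: 0.5769, 1


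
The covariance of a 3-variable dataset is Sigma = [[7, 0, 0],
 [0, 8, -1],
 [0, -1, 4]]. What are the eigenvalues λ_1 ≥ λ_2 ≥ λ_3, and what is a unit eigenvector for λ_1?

Step 1 — characteristic polynomial p(λ) = det(λI - Sigma) = λ³ - tr·λ² + c_1·λ - det, where tr = trace, c_1 = sum of the principal 2×2 minors, det = det(Sigma):
  tr = 7 + 8 + 4 = 19,
  c_1 = (7·8 - (0)²) + (7·4 - (0)²) + (8·4 - (-1)²) = 56 + 28 + 31 = 115,
  det = 7·(8·4 - (-1)²) - (0)·((0)·4 - (-1)·(0)) + (0)·((0)·(-1) - 8·(0)) = 7·(31) - (0)·(0) + (0)·(0) = 217.
  So p(λ) = λ³ - 19λ² + 115λ - 217.
Step 2 — look for an integer root (rational root theorem: any rational root is an integer divisor of 217). Testing λ = 7:
  p(7) = 343 - 931 + 805 - 217 = 0  ✓
  Dividing out (λ - 7): p(λ) = (λ - 7)(λ² - 12λ + 31).
Step 3 — remaining eigenvalues from the quadratic λ² - 12λ + 31 = 0:
  Δ = 12² - 4·31 = 144 - 124 = 20,  λ = (12 ± √20)/2 = (12 ± 4.4721)/2 ≈ 8.2361 or 3.7639.
  Sorted: λ_1 = 8.2361,  λ_2 = 7,  λ_3 = 3.7639  (check: sum = 19 = tr ✓).

Step 4 — unit eigenvector for λ_1 ≈ 8.2361: v spans the null space of (Sigma - λ_1 I), whose rows are
  r_1 = (-1.2361, 0, 0),  r_2 = (0, -0.2361, -1),  r_3 = (0, -1, -4.2361).
  v is orthogonal to every row, so take v ∝ r_1 × r_2 = ((0)·(-1) - (0)·(-0.2361), (0)·(0) - (-1.2361)·(-1), (-1.2361)·(-0.2361) - (0)·(0)) ≈ (0, -1.2361, 0.2918).
  Rescale (multiply by -1 so the first nonzero entry is positive): u = (0, 1.2361, -0.2918).
  ||u|| = √((0)² + (1.2361)² + (-0.2918)²) = √(1.613) ≈ 1.27,  v_1 = u/||u|| ≈ (0, 0.9732, -0.2298) (||v_1|| = 1).

λ_1 = 8.2361,  λ_2 = 7,  λ_3 = 3.7639;  v_1 ≈ (0, 0.9732, -0.2298)


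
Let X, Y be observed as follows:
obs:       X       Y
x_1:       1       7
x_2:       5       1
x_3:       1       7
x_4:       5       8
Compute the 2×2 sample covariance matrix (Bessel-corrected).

Step 1 — column means:
  mean(X) = (1 + 5 + 1 + 5) / 4 = 12/4 = 3
  mean(Y) = (7 + 1 + 7 + 8) / 4 = 23/4 = 5.75

Step 2 — sample covariance S[i,j] = (1/(n-1)) · Σ_k (x_{k,i} - mean_i) · (x_{k,j} - mean_j), with n-1 = 3.
  S[X,X] = ((-2)·(-2) + (2)·(2) + (-2)·(-2) + (2)·(2)) / 3 = 16/3 = 5.3333
  S[X,Y] = ((-2)·(1.25) + (2)·(-4.75) + (-2)·(1.25) + (2)·(2.25)) / 3 = -10/3 = -3.3333
  S[Y,Y] = ((1.25)·(1.25) + (-4.75)·(-4.75) + (1.25)·(1.25) + (2.25)·(2.25)) / 3 = 30.75/3 = 10.25

S is symmetric (S[j,i] = S[i,j]). Assembling:

S = [[5.3333, -3.3333],
 [-3.3333, 10.25]]


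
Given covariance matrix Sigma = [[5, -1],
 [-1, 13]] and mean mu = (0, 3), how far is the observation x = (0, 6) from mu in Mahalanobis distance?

Step 1 — centre the observation: (x - mu) = (0, 3).

Step 2 — invert Sigma. det(Sigma) = 5·13 - (-1)² = 64.
  Sigma^{-1} = (1/det) · [[d, -b], [-b, a]] = [[0.2031, 0.0156],
 [0.0156, 0.0781]].

Step 3 — form the quadratic (x - mu)^T · Sigma^{-1} · (x - mu):
  Sigma^{-1} · (x - mu) = (0.0469, 0.2344).
  (x - mu)^T · [Sigma^{-1} · (x - mu)] = (0)·(0.0469) + (3)·(0.2344) = 0.7031.

Step 4 — take square root: d = √(0.7031) ≈ 0.8385.

d(x, mu) = √(0.7031) ≈ 0.8385


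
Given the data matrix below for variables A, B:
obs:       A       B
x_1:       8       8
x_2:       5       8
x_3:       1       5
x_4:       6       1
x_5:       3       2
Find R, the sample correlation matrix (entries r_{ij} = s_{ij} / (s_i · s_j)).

Step 1 — column means:
  mean(A) = (8 + 5 + 1 + 6 + 3) / 5 = 23/5 = 4.6
  mean(B) = (8 + 8 + 5 + 1 + 2) / 5 = 24/5 = 4.8

Step 2 — sample variances and covariances s[i,j] = (1/(n-1)) · Σ_k (x_{k,i} - mean_i) · (x_{k,j} - mean_j), with n-1 = 4:
  s[A,A] = ((3.4)·(3.4) + (0.4)·(0.4) + (-3.6)·(-3.6) + (1.4)·(1.4) + (-1.6)·(-1.6)) / 4 = 29.2/4 = 7.3
  s[A,B] = ((3.4)·(3.2) + (0.4)·(3.2) + (-3.6)·(0.2) + (1.4)·(-3.8) + (-1.6)·(-2.8)) / 4 = 10.6/4 = 2.65
  s[B,B] = ((3.2)·(3.2) + (3.2)·(3.2) + (0.2)·(0.2) + (-3.8)·(-3.8) + (-2.8)·(-2.8)) / 4 = 42.8/4 = 10.7
  Sample standard deviations s_i = √(s[i,i]):
  s(A) = √(7.3) = 2.7019
  s(B) = √(10.7) = 3.2711

Step 3 — r_{ij} = s_{ij} / (s_i · s_j):
  r[A,A] = 1 (diagonal).
  r[A,B] = 2.65 / (2.7019 · 3.2711) = 2.65 / 8.838 = 0.2998
  r[B,B] = 1 (diagonal).

R is symmetric with unit diagonal. Assembling:

R = [[1, 0.2998],
 [0.2998, 1]]


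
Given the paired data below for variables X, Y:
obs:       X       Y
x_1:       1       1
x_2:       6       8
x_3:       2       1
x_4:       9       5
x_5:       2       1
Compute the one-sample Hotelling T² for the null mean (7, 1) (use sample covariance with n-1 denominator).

Step 1 — sample mean vector:
  mean(X) = (1 + 6 + 2 + 9 + 2) / 5 = 20/5 = 4
  mean(Y) = (1 + 8 + 1 + 5 + 1) / 5 = 16/5 = 3.2
  x̄ = (4, 3.2),  deviation x̄ - mu_0 = (4, 3.2) - (7, 1) = (-3, 2.2).

Step 2 — sample covariance matrix, S[i,j] = (1/(n-1)) · Σ_k (x_{k,i} - mean_i) · (x_{k,j} - mean_j), divisor n-1 = 4:
  S[X,X] = ((-3)·(-3) + (2)·(2) + (-2)·(-2) + (5)·(5) + (-2)·(-2)) / 4 = 46/4 = 11.5
  S[X,Y] = ((-3)·(-2.2) + (2)·(4.8) + (-2)·(-2.2) + (5)·(1.8) + (-2)·(-2.2)) / 4 = 34/4 = 8.5
  S[Y,Y] = ((-2.2)·(-2.2) + (4.8)·(4.8) + (-2.2)·(-2.2) + (1.8)·(1.8) + (-2.2)·(-2.2)) / 4 = 40.8/4 = 10.2
  S = [[11.5, 8.5],
 [8.5, 10.2]].

Step 3 — invert S. det(S) = 11.5·10.2 - (8.5)² = 45.05.
  S^{-1} = (1/det) · [[d, -b], [-b, a]] = [[0.2264, -0.1887],
 [-0.1887, 0.2553]].

Step 4 — quadratic form (x̄ - mu_0)^T · S^{-1} · (x̄ - mu_0):
  S^{-1} · (x̄ - mu_0) = (-1.0943, 1.1276),
  (x̄ - mu_0)^T · [...] = (-3)·(-1.0943) + (2.2)·(1.1276) = 5.7638.

Step 5 — scale by n: T² = 5 · 5.7638 = 28.8191.

T² ≈ 28.8191


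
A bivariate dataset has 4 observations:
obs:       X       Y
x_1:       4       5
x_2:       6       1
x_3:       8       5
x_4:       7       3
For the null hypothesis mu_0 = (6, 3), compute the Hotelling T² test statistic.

Step 1 — sample mean vector:
  mean(X) = (4 + 6 + 8 + 7) / 4 = 25/4 = 6.25
  mean(Y) = (5 + 1 + 5 + 3) / 4 = 14/4 = 3.5
  x̄ = (6.25, 3.5),  deviation x̄ - mu_0 = (6.25, 3.5) - (6, 3) = (0.25, 0.5).

Step 2 — sample covariance matrix, S[i,j] = (1/(n-1)) · Σ_k (x_{k,i} - mean_i) · (x_{k,j} - mean_j), divisor n-1 = 3:
  S[X,X] = ((-2.25)·(-2.25) + (-0.25)·(-0.25) + (1.75)·(1.75) + (0.75)·(0.75)) / 3 = 8.75/3 = 2.9167
  S[X,Y] = ((-2.25)·(1.5) + (-0.25)·(-2.5) + (1.75)·(1.5) + (0.75)·(-0.5)) / 3 = -0.5/3 = -0.1667
  S[Y,Y] = ((1.5)·(1.5) + (-2.5)·(-2.5) + (1.5)·(1.5) + (-0.5)·(-0.5)) / 3 = 11/3 = 3.6667
  S = [[2.9167, -0.1667],
 [-0.1667, 3.6667]].

Step 3 — invert S. det(S) = 2.9167·3.6667 - (-0.1667)² = 10.6667.
  S^{-1} = (1/det) · [[d, -b], [-b, a]] = [[0.3438, 0.0156],
 [0.0156, 0.2734]].

Step 4 — quadratic form (x̄ - mu_0)^T · S^{-1} · (x̄ - mu_0):
  S^{-1} · (x̄ - mu_0) = (0.0938, 0.1406),
  (x̄ - mu_0)^T · [...] = (0.25)·(0.0938) + (0.5)·(0.1406) = 0.0938.

Step 5 — scale by n: T² = 4 · 0.0938 = 0.375.

T² ≈ 0.375


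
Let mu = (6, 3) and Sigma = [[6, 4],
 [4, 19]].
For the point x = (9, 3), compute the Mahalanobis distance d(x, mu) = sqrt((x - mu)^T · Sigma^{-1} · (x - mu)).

Step 1 — centre the observation: (x - mu) = (3, 0).

Step 2 — invert Sigma. det(Sigma) = 6·19 - (4)² = 98.
  Sigma^{-1} = (1/det) · [[d, -b], [-b, a]] = [[0.1939, -0.0408],
 [-0.0408, 0.0612]].

Step 3 — form the quadratic (x - mu)^T · Sigma^{-1} · (x - mu):
  Sigma^{-1} · (x - mu) = (0.5816, -0.1224).
  (x - mu)^T · [Sigma^{-1} · (x - mu)] = (3)·(0.5816) + (0)·(-0.1224) = 1.7449.

Step 4 — take square root: d = √(1.7449) ≈ 1.3209.

d(x, mu) = √(1.7449) ≈ 1.3209


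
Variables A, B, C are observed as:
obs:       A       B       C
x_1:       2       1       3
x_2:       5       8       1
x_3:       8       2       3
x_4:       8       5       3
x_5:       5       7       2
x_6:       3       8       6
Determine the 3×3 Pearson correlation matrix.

Step 1 — column means:
  mean(A) = (2 + 5 + 8 + 8 + 5 + 3) / 6 = 31/6 = 5.1667
  mean(B) = (1 + 8 + 2 + 5 + 7 + 8) / 6 = 31/6 = 5.1667
  mean(C) = (3 + 1 + 3 + 3 + 2 + 6) / 6 = 18/6 = 3

Step 2 — sample variances and covariances s[i,j] = (1/(n-1)) · Σ_k (x_{k,i} - mean_i) · (x_{k,j} - mean_j), with n-1 = 5:
  s[A,A] = ((-3.1667)·(-3.1667) + (-0.1667)·(-0.1667) + (2.8333)·(2.8333) + (2.8333)·(2.8333) + (-0.1667)·(-0.1667) + (-2.1667)·(-2.1667)) / 5 = 30.8333/5 = 6.1667
  s[A,B] = ((-3.1667)·(-4.1667) + (-0.1667)·(2.8333) + (2.8333)·(-3.1667) + (2.8333)·(-0.1667) + (-0.1667)·(1.8333) + (-2.1667)·(2.8333)) / 5 = -3.1667/5 = -0.6333
  s[A,C] = ((-3.1667)·(0) + (-0.1667)·(-2) + (2.8333)·(0) + (2.8333)·(0) + (-0.1667)·(-1) + (-2.1667)·(3)) / 5 = -6/5 = -1.2
  s[B,B] = ((-4.1667)·(-4.1667) + (2.8333)·(2.8333) + (-3.1667)·(-3.1667) + (-0.1667)·(-0.1667) + (1.8333)·(1.8333) + (2.8333)·(2.8333)) / 5 = 46.8333/5 = 9.3667
  s[B,C] = ((-4.1667)·(0) + (2.8333)·(-2) + (-3.1667)·(0) + (-0.1667)·(0) + (1.8333)·(-1) + (2.8333)·(3)) / 5 = 1/5 = 0.2
  s[C,C] = ((0)·(0) + (-2)·(-2) + (0)·(0) + (0)·(0) + (-1)·(-1) + (3)·(3)) / 5 = 14/5 = 2.8
  Sample standard deviations s_i = √(s[i,i]):
  s(A) = √(6.1667) = 2.4833
  s(B) = √(9.3667) = 3.0605
  s(C) = √(2.8) = 1.6733

Step 3 — r_{ij} = s_{ij} / (s_i · s_j):
  r[A,A] = 1 (diagonal).
  r[A,B] = -0.6333 / (2.4833 · 3.0605) = -0.6333 / 7.6001 = -0.0833
  r[A,C] = -1.2 / (2.4833 · 1.6733) = -1.2 / 4.1553 = -0.2888
  r[B,B] = 1 (diagonal).
  r[B,C] = 0.2 / (3.0605 · 1.6733) = 0.2 / 5.1212 = 0.0391
  r[C,C] = 1 (diagonal).

R is symmetric with unit diagonal. Assembling:

R = [[1, -0.0833, -0.2888],
 [-0.0833, 1, 0.0391],
 [-0.2888, 0.0391, 1]]


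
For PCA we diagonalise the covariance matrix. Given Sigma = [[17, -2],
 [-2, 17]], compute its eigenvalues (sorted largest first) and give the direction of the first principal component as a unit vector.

Step 1 — characteristic polynomial of 2×2 Sigma:
  det(Sigma - λI) = λ² - trace · λ + det = 0.
  trace = 17 + 17 = 34, det = 17·17 - (-2)² = 285.
Step 2 — discriminant:
  Δ = trace² - 4·det = 1156 - 1140 = 16.
Step 3 — eigenvalues:
  λ = (trace ± √Δ)/2 = (34 ± 4)/2,
  λ_1 = 19,  λ_2 = 15.

Step 4 — unit eigenvector for λ_1: solve (Sigma - λ_1 I)v = 0. First row:
  (17 - 19)·v_x + (-2)·v_y = 0, i.e. (-2)·v_x + (-2)·v_y = 0,
  so v ∝ (b, λ_1 - a) = (-2, 2); multiply by -1 so the first entry is positive: u = (2, -2).
  ||u|| = √((2)² + (-2)²) = √(8) ≈ 2.8284,
  v_1 = u/||u|| ≈ (0.7071, -0.7071) (||v_1|| = 1).

λ_1 = 19,  λ_2 = 15;  v_1 ≈ (0.7071, -0.7071)


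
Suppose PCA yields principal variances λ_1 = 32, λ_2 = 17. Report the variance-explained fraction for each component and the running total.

Step 1 — total variance = trace(Sigma) = Σ λ_i = 32 + 17 = 49.

Step 2 — fraction explained by component i = λ_i / Σ λ:
  PC1: 32/49 = 0.6531
  PC2: 17/49 = 0.3469

Step 3 — cumulative fraction after k components = (λ_1 + ... + λ_k) / Σ λ:
  k = 1: 32/49 = 0.6531
  k = 2: (32 + 17)/49 = 49/49 = 1

Summary (fraction, with percent):

explained: PC1 0.6531 (65.31%), PC2 0.3469 (34.69%);  cumulative: 0.6531, 1


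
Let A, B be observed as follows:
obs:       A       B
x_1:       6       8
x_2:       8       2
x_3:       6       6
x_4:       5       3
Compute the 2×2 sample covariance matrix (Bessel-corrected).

Step 1 — column means:
  mean(A) = (6 + 8 + 6 + 5) / 4 = 25/4 = 6.25
  mean(B) = (8 + 2 + 6 + 3) / 4 = 19/4 = 4.75

Step 2 — sample covariance S[i,j] = (1/(n-1)) · Σ_k (x_{k,i} - mean_i) · (x_{k,j} - mean_j), with n-1 = 3.
  S[A,A] = ((-0.25)·(-0.25) + (1.75)·(1.75) + (-0.25)·(-0.25) + (-1.25)·(-1.25)) / 3 = 4.75/3 = 1.5833
  S[A,B] = ((-0.25)·(3.25) + (1.75)·(-2.75) + (-0.25)·(1.25) + (-1.25)·(-1.75)) / 3 = -3.75/3 = -1.25
  S[B,B] = ((3.25)·(3.25) + (-2.75)·(-2.75) + (1.25)·(1.25) + (-1.75)·(-1.75)) / 3 = 22.75/3 = 7.5833

S is symmetric (S[j,i] = S[i,j]). Assembling:

S = [[1.5833, -1.25],
 [-1.25, 7.5833]]


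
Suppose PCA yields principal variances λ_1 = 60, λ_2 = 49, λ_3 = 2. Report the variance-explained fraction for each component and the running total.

Step 1 — total variance = trace(Sigma) = Σ λ_i = 60 + 49 + 2 = 111.

Step 2 — fraction explained by component i = λ_i / Σ λ:
  PC1: 60/111 = 0.5405
  PC2: 49/111 = 0.4414
  PC3: 2/111 = 0.018

Step 3 — cumulative fraction after k components = (λ_1 + ... + λ_k) / Σ λ:
  k = 1: 60/111 = 0.5405
  k = 2: (60 + 49)/111 = 109/111 = 0.982
  k = 3: (60 + 49 + 2)/111 = 111/111 = 1

Summary (fraction, with percent):

explained: PC1 0.5405 (54.05%), PC2 0.4414 (44.14%), PC3 0.018 (1.8%);  cumulative: 0.5405, 0.982, 1


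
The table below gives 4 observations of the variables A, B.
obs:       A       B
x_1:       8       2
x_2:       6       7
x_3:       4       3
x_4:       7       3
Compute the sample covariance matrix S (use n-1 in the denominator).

Step 1 — column means:
  mean(A) = (8 + 6 + 4 + 7) / 4 = 25/4 = 6.25
  mean(B) = (2 + 7 + 3 + 3) / 4 = 15/4 = 3.75

Step 2 — sample covariance S[i,j] = (1/(n-1)) · Σ_k (x_{k,i} - mean_i) · (x_{k,j} - mean_j), with n-1 = 3.
  S[A,A] = ((1.75)·(1.75) + (-0.25)·(-0.25) + (-2.25)·(-2.25) + (0.75)·(0.75)) / 3 = 8.75/3 = 2.9167
  S[A,B] = ((1.75)·(-1.75) + (-0.25)·(3.25) + (-2.25)·(-0.75) + (0.75)·(-0.75)) / 3 = -2.75/3 = -0.9167
  S[B,B] = ((-1.75)·(-1.75) + (3.25)·(3.25) + (-0.75)·(-0.75) + (-0.75)·(-0.75)) / 3 = 14.75/3 = 4.9167

S is symmetric (S[j,i] = S[i,j]). Assembling:

S = [[2.9167, -0.9167],
 [-0.9167, 4.9167]]


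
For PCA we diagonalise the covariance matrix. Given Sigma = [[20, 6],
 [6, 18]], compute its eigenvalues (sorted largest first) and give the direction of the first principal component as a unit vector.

Step 1 — characteristic polynomial of 2×2 Sigma:
  det(Sigma - λI) = λ² - trace · λ + det = 0.
  trace = 20 + 18 = 38, det = 20·18 - (6)² = 324.
Step 2 — discriminant:
  Δ = trace² - 4·det = 1444 - 1296 = 148.
Step 3 — eigenvalues:
  λ = (trace ± √Δ)/2 = (38 ± 12.1655)/2,
  λ_1 = 25.0828,  λ_2 = 12.9172.

Step 4 — unit eigenvector for λ_1: solve (Sigma - λ_1 I)v = 0. First row:
  (20 - 25.0828)·v_x + (6)·v_y = 0, i.e. (-5.0828)·v_x + (6)·v_y = 0,
  so v ∝ (b, λ_1 - a) = (6, 5.0828) = u.
  ||u|| = √((6)² + (5.0828)²) = √(61.8345) ≈ 7.8635,
  v_1 = u/||u|| ≈ (0.763, 0.6464) (||v_1|| = 1).

λ_1 = 25.0828,  λ_2 = 12.9172;  v_1 ≈ (0.763, 0.6464)


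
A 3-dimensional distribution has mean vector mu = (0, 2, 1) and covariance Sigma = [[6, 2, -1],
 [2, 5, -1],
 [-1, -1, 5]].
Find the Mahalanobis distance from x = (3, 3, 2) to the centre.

Step 1 — centre the observation: (x - mu) = (3, 1, 1).

Step 2 — invert Sigma (cofactor / det for 3×3, or solve directly):
  Sigma^{-1} = [[0.1951, -0.0732, 0.0244],
 [-0.0732, 0.2358, 0.0325],
 [0.0244, 0.0325, 0.2114]].

Step 3 — form the quadratic (x - mu)^T · Sigma^{-1} · (x - mu):
  Sigma^{-1} · (x - mu) = (0.5366, 0.0488, 0.3171).
  (x - mu)^T · [Sigma^{-1} · (x - mu)] = (3)·(0.5366) + (1)·(0.0488) + (1)·(0.3171) = 1.9756.

Step 4 — take square root: d = √(1.9756) ≈ 1.4056.

d(x, mu) = √(1.9756) ≈ 1.4056


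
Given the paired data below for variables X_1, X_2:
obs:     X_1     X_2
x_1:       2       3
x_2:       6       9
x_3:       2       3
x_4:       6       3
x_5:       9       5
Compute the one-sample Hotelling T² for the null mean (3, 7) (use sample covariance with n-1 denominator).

Step 1 — sample mean vector:
  mean(X_1) = (2 + 6 + 2 + 6 + 9) / 5 = 25/5 = 5
  mean(X_2) = (3 + 9 + 3 + 3 + 5) / 5 = 23/5 = 4.6
  x̄ = (5, 4.6),  deviation x̄ - mu_0 = (5, 4.6) - (3, 7) = (2, -2.4).

Step 2 — sample covariance matrix, S[i,j] = (1/(n-1)) · Σ_k (x_{k,i} - mean_i) · (x_{k,j} - mean_j), divisor n-1 = 4:
  S[X_1,X_1] = ((-3)·(-3) + (1)·(1) + (-3)·(-3) + (1)·(1) + (4)·(4)) / 4 = 36/4 = 9
  S[X_1,X_2] = ((-3)·(-1.6) + (1)·(4.4) + (-3)·(-1.6) + (1)·(-1.6) + (4)·(0.4)) / 4 = 14/4 = 3.5
  S[X_2,X_2] = ((-1.6)·(-1.6) + (4.4)·(4.4) + (-1.6)·(-1.6) + (-1.6)·(-1.6) + (0.4)·(0.4)) / 4 = 27.2/4 = 6.8
  S = [[9, 3.5],
 [3.5, 6.8]].

Step 3 — invert S. det(S) = 9·6.8 - (3.5)² = 48.95.
  S^{-1} = (1/det) · [[d, -b], [-b, a]] = [[0.1389, -0.0715],
 [-0.0715, 0.1839]].

Step 4 — quadratic form (x̄ - mu_0)^T · S^{-1} · (x̄ - mu_0):
  S^{-1} · (x̄ - mu_0) = (0.4494, -0.5843),
  (x̄ - mu_0)^T · [...] = (2)·(0.4494) + (-2.4)·(-0.5843) = 2.3011.

Step 5 — scale by n: T² = 5 · 2.3011 = 11.5056.

T² ≈ 11.5056


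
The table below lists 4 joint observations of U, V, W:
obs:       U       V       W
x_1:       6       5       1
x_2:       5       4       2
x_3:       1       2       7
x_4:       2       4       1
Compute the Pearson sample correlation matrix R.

Step 1 — column means:
  mean(U) = (6 + 5 + 1 + 2) / 4 = 14/4 = 3.5
  mean(V) = (5 + 4 + 2 + 4) / 4 = 15/4 = 3.75
  mean(W) = (1 + 2 + 7 + 1) / 4 = 11/4 = 2.75

Step 2 — sample variances and covariances s[i,j] = (1/(n-1)) · Σ_k (x_{k,i} - mean_i) · (x_{k,j} - mean_j), with n-1 = 3:
  s[U,U] = ((2.5)·(2.5) + (1.5)·(1.5) + (-2.5)·(-2.5) + (-1.5)·(-1.5)) / 3 = 17/3 = 5.6667
  s[U,V] = ((2.5)·(1.25) + (1.5)·(0.25) + (-2.5)·(-1.75) + (-1.5)·(0.25)) / 3 = 7.5/3 = 2.5
  s[U,W] = ((2.5)·(-1.75) + (1.5)·(-0.75) + (-2.5)·(4.25) + (-1.5)·(-1.75)) / 3 = -13.5/3 = -4.5
  s[V,V] = ((1.25)·(1.25) + (0.25)·(0.25) + (-1.75)·(-1.75) + (0.25)·(0.25)) / 3 = 4.75/3 = 1.5833
  s[V,W] = ((1.25)·(-1.75) + (0.25)·(-0.75) + (-1.75)·(4.25) + (0.25)·(-1.75)) / 3 = -10.25/3 = -3.4167
  s[W,W] = ((-1.75)·(-1.75) + (-0.75)·(-0.75) + (4.25)·(4.25) + (-1.75)·(-1.75)) / 3 = 24.75/3 = 8.25
  Sample standard deviations s_i = √(s[i,i]):
  s(U) = √(5.6667) = 2.3805
  s(V) = √(1.5833) = 1.2583
  s(W) = √(8.25) = 2.8723

Step 3 — r_{ij} = s_{ij} / (s_i · s_j):
  r[U,U] = 1 (diagonal).
  r[U,V] = 2.5 / (2.3805 · 1.2583) = 2.5 / 2.9954 = 0.8346
  r[U,W] = -4.5 / (2.3805 · 2.8723) = -4.5 / 6.8374 = -0.6581
  r[V,V] = 1 (diagonal).
  r[V,W] = -3.4167 / (1.2583 · 2.8723) = -3.4167 / 3.6142 = -0.9453
  r[W,W] = 1 (diagonal).

R is symmetric with unit diagonal. Assembling:

R = [[1, 0.8346, -0.6581],
 [0.8346, 1, -0.9453],
 [-0.6581, -0.9453, 1]]


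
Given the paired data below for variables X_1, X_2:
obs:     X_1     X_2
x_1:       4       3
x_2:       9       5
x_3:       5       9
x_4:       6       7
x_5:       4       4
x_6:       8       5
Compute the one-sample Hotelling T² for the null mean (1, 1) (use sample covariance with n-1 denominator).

Step 1 — sample mean vector:
  mean(X_1) = (4 + 9 + 5 + 6 + 4 + 8) / 6 = 36/6 = 6
  mean(X_2) = (3 + 5 + 9 + 7 + 4 + 5) / 6 = 33/6 = 5.5
  x̄ = (6, 5.5),  deviation x̄ - mu_0 = (6, 5.5) - (1, 1) = (5, 4.5).

Step 2 — sample covariance matrix, S[i,j] = (1/(n-1)) · Σ_k (x_{k,i} - mean_i) · (x_{k,j} - mean_j), divisor n-1 = 5:
  S[X_1,X_1] = ((-2)·(-2) + (3)·(3) + (-1)·(-1) + (0)·(0) + (-2)·(-2) + (2)·(2)) / 5 = 22/5 = 4.4
  S[X_1,X_2] = ((-2)·(-2.5) + (3)·(-0.5) + (-1)·(3.5) + (0)·(1.5) + (-2)·(-1.5) + (2)·(-0.5)) / 5 = 2/5 = 0.4
  S[X_2,X_2] = ((-2.5)·(-2.5) + (-0.5)·(-0.5) + (3.5)·(3.5) + (1.5)·(1.5) + (-1.5)·(-1.5) + (-0.5)·(-0.5)) / 5 = 23.5/5 = 4.7
  S = [[4.4, 0.4],
 [0.4, 4.7]].

Step 3 — invert S. det(S) = 4.4·4.7 - (0.4)² = 20.52.
  S^{-1} = (1/det) · [[d, -b], [-b, a]] = [[0.229, -0.0195],
 [-0.0195, 0.2144]].

Step 4 — quadratic form (x̄ - mu_0)^T · S^{-1} · (x̄ - mu_0):
  S^{-1} · (x̄ - mu_0) = (1.0575, 0.8674),
  (x̄ - mu_0)^T · [...] = (5)·(1.0575) + (4.5)·(0.8674) = 9.191.

Step 5 — scale by n: T² = 6 · 9.191 = 55.1462.

T² ≈ 55.1462


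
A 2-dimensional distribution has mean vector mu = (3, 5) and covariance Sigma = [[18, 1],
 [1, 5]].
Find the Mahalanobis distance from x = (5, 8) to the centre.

Step 1 — centre the observation: (x - mu) = (2, 3).

Step 2 — invert Sigma. det(Sigma) = 18·5 - (1)² = 89.
  Sigma^{-1} = (1/det) · [[d, -b], [-b, a]] = [[0.0562, -0.0112],
 [-0.0112, 0.2022]].

Step 3 — form the quadratic (x - mu)^T · Sigma^{-1} · (x - mu):
  Sigma^{-1} · (x - mu) = (0.0787, 0.5843).
  (x - mu)^T · [Sigma^{-1} · (x - mu)] = (2)·(0.0787) + (3)·(0.5843) = 1.9101.

Step 4 — take square root: d = √(1.9101) ≈ 1.3821.

d(x, mu) = √(1.9101) ≈ 1.3821


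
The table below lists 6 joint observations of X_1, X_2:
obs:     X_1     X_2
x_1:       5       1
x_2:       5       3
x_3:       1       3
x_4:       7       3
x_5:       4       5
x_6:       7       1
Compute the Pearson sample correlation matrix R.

Step 1 — column means:
  mean(X_1) = (5 + 5 + 1 + 7 + 4 + 7) / 6 = 29/6 = 4.8333
  mean(X_2) = (1 + 3 + 3 + 3 + 5 + 1) / 6 = 16/6 = 2.6667

Step 2 — sample variances and covariances s[i,j] = (1/(n-1)) · Σ_k (x_{k,i} - mean_i) · (x_{k,j} - mean_j), with n-1 = 5:
  s[X_1,X_1] = ((0.1667)·(0.1667) + (0.1667)·(0.1667) + (-3.8333)·(-3.8333) + (2.1667)·(2.1667) + (-0.8333)·(-0.8333) + (2.1667)·(2.1667)) / 5 = 24.8333/5 = 4.9667
  s[X_1,X_2] = ((0.1667)·(-1.6667) + (0.1667)·(0.3333) + (-3.8333)·(0.3333) + (2.1667)·(0.3333) + (-0.8333)·(2.3333) + (2.1667)·(-1.6667)) / 5 = -6.3333/5 = -1.2667
  s[X_2,X_2] = ((-1.6667)·(-1.6667) + (0.3333)·(0.3333) + (0.3333)·(0.3333) + (0.3333)·(0.3333) + (2.3333)·(2.3333) + (-1.6667)·(-1.6667)) / 5 = 11.3333/5 = 2.2667
  Sample standard deviations s_i = √(s[i,i]):
  s(X_1) = √(4.9667) = 2.2286
  s(X_2) = √(2.2667) = 1.5055

Step 3 — r_{ij} = s_{ij} / (s_i · s_j):
  r[X_1,X_1] = 1 (diagonal).
  r[X_1,X_2] = -1.2667 / (2.2286 · 1.5055) = -1.2667 / 3.3553 = -0.3775
  r[X_2,X_2] = 1 (diagonal).

R is symmetric with unit diagonal. Assembling:

R = [[1, -0.3775],
 [-0.3775, 1]]


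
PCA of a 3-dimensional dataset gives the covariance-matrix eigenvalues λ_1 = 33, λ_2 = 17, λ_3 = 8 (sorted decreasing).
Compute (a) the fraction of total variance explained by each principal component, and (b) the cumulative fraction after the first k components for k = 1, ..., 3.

Step 1 — total variance = trace(Sigma) = Σ λ_i = 33 + 17 + 8 = 58.

Step 2 — fraction explained by component i = λ_i / Σ λ:
  PC1: 33/58 = 0.569
  PC2: 17/58 = 0.2931
  PC3: 8/58 = 0.1379

Step 3 — cumulative fraction after k components = (λ_1 + ... + λ_k) / Σ λ:
  k = 1: 33/58 = 0.569
  k = 2: (33 + 17)/58 = 50/58 = 0.8621
  k = 3: (33 + 17 + 8)/58 = 58/58 = 1

Summary (fraction, with percent):

explained: PC1 0.569 (56.9%), PC2 0.2931 (29.31%), PC3 0.1379 (13.79%);  cumulative: 0.569, 0.8621, 1


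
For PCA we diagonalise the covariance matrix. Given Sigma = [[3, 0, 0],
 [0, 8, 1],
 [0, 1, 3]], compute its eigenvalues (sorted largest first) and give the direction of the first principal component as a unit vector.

Step 1 — characteristic polynomial p(λ) = det(λI - Sigma) = λ³ - tr·λ² + c_1·λ - det, where tr = trace, c_1 = sum of the principal 2×2 minors, det = det(Sigma):
  tr = 3 + 8 + 3 = 14,
  c_1 = (3·8 - (0)²) + (3·3 - (0)²) + (8·3 - (1)²) = 24 + 9 + 23 = 56,
  det = 3·(8·3 - (1)²) - (0)·((0)·3 - (1)·(0)) + (0)·((0)·(1) - 8·(0)) = 3·(23) - (0)·(0) + (0)·(0) = 69.
  So p(λ) = λ³ - 14λ² + 56λ - 69.
Step 2 — look for an integer root (rational root theorem: any rational root is an integer divisor of 69). Testing λ = 3:
  p(3) = 27 - 126 + 168 - 69 = 0  ✓
  Dividing out (λ - 3): p(λ) = (λ - 3)(λ² - 11λ + 23).
Step 3 — remaining eigenvalues from the quadratic λ² - 11λ + 23 = 0:
  Δ = 11² - 4·23 = 121 - 92 = 29,  λ = (11 ± √29)/2 = (11 ± 5.3852)/2 ≈ 8.1926 or 2.8074.
  Sorted: λ_1 = 8.1926,  λ_2 = 3,  λ_3 = 2.8074  (check: sum = 14 = tr ✓).

Step 4 — unit eigenvector for λ_1 ≈ 8.1926: v spans the null space of (Sigma - λ_1 I), whose rows are
  r_1 = (-5.1926, 0, 0),  r_2 = (0, -0.1926, 1),  r_3 = (0, 1, -5.1926).
  v is orthogonal to every row, so take v ∝ r_1 × r_2 = ((0)·(1) - (0)·(-0.1926), (0)·(0) - (-5.1926)·(1), (-5.1926)·(-0.1926) - (0)·(0)) ≈ (0, 5.1926, 1).
  Let u = (0, 5.1926, 1).
  ||u|| = √((0)² + (5.1926)² + (1)²) = √(27.9629) ≈ 5.288,  v_1 = u/||u|| ≈ (0, 0.982, 0.1891) (||v_1|| = 1).

λ_1 = 8.1926,  λ_2 = 3,  λ_3 = 2.8074;  v_1 ≈ (0, 0.982, 0.1891)


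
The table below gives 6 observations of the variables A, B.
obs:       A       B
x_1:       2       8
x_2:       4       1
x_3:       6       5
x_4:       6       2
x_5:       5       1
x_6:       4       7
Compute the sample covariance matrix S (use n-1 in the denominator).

Step 1 — column means:
  mean(A) = (2 + 4 + 6 + 6 + 5 + 4) / 6 = 27/6 = 4.5
  mean(B) = (8 + 1 + 5 + 2 + 1 + 7) / 6 = 24/6 = 4

Step 2 — sample covariance S[i,j] = (1/(n-1)) · Σ_k (x_{k,i} - mean_i) · (x_{k,j} - mean_j), with n-1 = 5.
  S[A,A] = ((-2.5)·(-2.5) + (-0.5)·(-0.5) + (1.5)·(1.5) + (1.5)·(1.5) + (0.5)·(0.5) + (-0.5)·(-0.5)) / 5 = 11.5/5 = 2.3
  S[A,B] = ((-2.5)·(4) + (-0.5)·(-3) + (1.5)·(1) + (1.5)·(-2) + (0.5)·(-3) + (-0.5)·(3)) / 5 = -13/5 = -2.6
  S[B,B] = ((4)·(4) + (-3)·(-3) + (1)·(1) + (-2)·(-2) + (-3)·(-3) + (3)·(3)) / 5 = 48/5 = 9.6

S is symmetric (S[j,i] = S[i,j]). Assembling:

S = [[2.3, -2.6],
 [-2.6, 9.6]]


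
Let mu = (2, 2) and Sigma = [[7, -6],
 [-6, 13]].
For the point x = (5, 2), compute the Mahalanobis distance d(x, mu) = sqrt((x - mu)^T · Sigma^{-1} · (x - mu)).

Step 1 — centre the observation: (x - mu) = (3, 0).

Step 2 — invert Sigma. det(Sigma) = 7·13 - (-6)² = 55.
  Sigma^{-1} = (1/det) · [[d, -b], [-b, a]] = [[0.2364, 0.1091],
 [0.1091, 0.1273]].

Step 3 — form the quadratic (x - mu)^T · Sigma^{-1} · (x - mu):
  Sigma^{-1} · (x - mu) = (0.7091, 0.3273).
  (x - mu)^T · [Sigma^{-1} · (x - mu)] = (3)·(0.7091) + (0)·(0.3273) = 2.1273.

Step 4 — take square root: d = √(2.1273) ≈ 1.4585.

d(x, mu) = √(2.1273) ≈ 1.4585


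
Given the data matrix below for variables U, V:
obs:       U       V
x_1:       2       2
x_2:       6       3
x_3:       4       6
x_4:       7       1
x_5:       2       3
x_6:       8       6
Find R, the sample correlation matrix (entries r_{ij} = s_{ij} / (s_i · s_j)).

Step 1 — column means:
  mean(U) = (2 + 6 + 4 + 7 + 2 + 8) / 6 = 29/6 = 4.8333
  mean(V) = (2 + 3 + 6 + 1 + 3 + 6) / 6 = 21/6 = 3.5

Step 2 — sample variances and covariances s[i,j] = (1/(n-1)) · Σ_k (x_{k,i} - mean_i) · (x_{k,j} - mean_j), with n-1 = 5:
  s[U,U] = ((-2.8333)·(-2.8333) + (1.1667)·(1.1667) + (-0.8333)·(-0.8333) + (2.1667)·(2.1667) + (-2.8333)·(-2.8333) + (3.1667)·(3.1667)) / 5 = 32.8333/5 = 6.5667
  s[U,V] = ((-2.8333)·(-1.5) + (1.1667)·(-0.5) + (-0.8333)·(2.5) + (2.1667)·(-2.5) + (-2.8333)·(-0.5) + (3.1667)·(2.5)) / 5 = 5.5/5 = 1.1
  s[V,V] = ((-1.5)·(-1.5) + (-0.5)·(-0.5) + (2.5)·(2.5) + (-2.5)·(-2.5) + (-0.5)·(-0.5) + (2.5)·(2.5)) / 5 = 21.5/5 = 4.3
  Sample standard deviations s_i = √(s[i,i]):
  s(U) = √(6.5667) = 2.5626
  s(V) = √(4.3) = 2.0736

Step 3 — r_{ij} = s_{ij} / (s_i · s_j):
  r[U,U] = 1 (diagonal).
  r[U,V] = 1.1 / (2.5626 · 2.0736) = 1.1 / 5.3138 = 0.207
  r[V,V] = 1 (diagonal).

R is symmetric with unit diagonal. Assembling:

R = [[1, 0.207],
 [0.207, 1]]


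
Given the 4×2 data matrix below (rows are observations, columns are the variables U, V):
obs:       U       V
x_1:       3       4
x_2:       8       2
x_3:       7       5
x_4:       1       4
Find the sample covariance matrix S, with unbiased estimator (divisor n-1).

Step 1 — column means:
  mean(U) = (3 + 8 + 7 + 1) / 4 = 19/4 = 4.75
  mean(V) = (4 + 2 + 5 + 4) / 4 = 15/4 = 3.75

Step 2 — sample covariance S[i,j] = (1/(n-1)) · Σ_k (x_{k,i} - mean_i) · (x_{k,j} - mean_j), with n-1 = 3.
  S[U,U] = ((-1.75)·(-1.75) + (3.25)·(3.25) + (2.25)·(2.25) + (-3.75)·(-3.75)) / 3 = 32.75/3 = 10.9167
  S[U,V] = ((-1.75)·(0.25) + (3.25)·(-1.75) + (2.25)·(1.25) + (-3.75)·(0.25)) / 3 = -4.25/3 = -1.4167
  S[V,V] = ((0.25)·(0.25) + (-1.75)·(-1.75) + (1.25)·(1.25) + (0.25)·(0.25)) / 3 = 4.75/3 = 1.5833

S is symmetric (S[j,i] = S[i,j]). Assembling:

S = [[10.9167, -1.4167],
 [-1.4167, 1.5833]]


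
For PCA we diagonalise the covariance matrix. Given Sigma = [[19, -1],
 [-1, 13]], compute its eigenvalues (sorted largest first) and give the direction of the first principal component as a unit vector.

Step 1 — characteristic polynomial of 2×2 Sigma:
  det(Sigma - λI) = λ² - trace · λ + det = 0.
  trace = 19 + 13 = 32, det = 19·13 - (-1)² = 246.
Step 2 — discriminant:
  Δ = trace² - 4·det = 1024 - 984 = 40.
Step 3 — eigenvalues:
  λ = (trace ± √Δ)/2 = (32 ± 6.3246)/2,
  λ_1 = 19.1623,  λ_2 = 12.8377.

Step 4 — unit eigenvector for λ_1: solve (Sigma - λ_1 I)v = 0. First row:
  (19 - 19.1623)·v_x + (-1)·v_y = 0, i.e. (-0.1623)·v_x + (-1)·v_y = 0,
  so v ∝ (b, λ_1 - a) = (-1, 0.1623); multiply by -1 so the first entry is positive: u = (1, -0.1623).
  ||u|| = √((1)² + (-0.1623)²) = √(1.0263) ≈ 1.0131,
  v_1 = u/||u|| ≈ (0.9871, -0.1602) (||v_1|| = 1).

λ_1 = 19.1623,  λ_2 = 12.8377;  v_1 ≈ (0.9871, -0.1602)


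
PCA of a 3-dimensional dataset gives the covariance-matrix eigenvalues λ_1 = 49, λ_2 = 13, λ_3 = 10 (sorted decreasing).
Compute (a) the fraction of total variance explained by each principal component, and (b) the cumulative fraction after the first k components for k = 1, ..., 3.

Step 1 — total variance = trace(Sigma) = Σ λ_i = 49 + 13 + 10 = 72.

Step 2 — fraction explained by component i = λ_i / Σ λ:
  PC1: 49/72 = 0.6806
  PC2: 13/72 = 0.1806
  PC3: 10/72 = 0.1389

Step 3 — cumulative fraction after k components = (λ_1 + ... + λ_k) / Σ λ:
  k = 1: 49/72 = 0.6806
  k = 2: (49 + 13)/72 = 62/72 = 0.8611
  k = 3: (49 + 13 + 10)/72 = 72/72 = 1

Summary (fraction, with percent):

explained: PC1 0.6806 (68.06%), PC2 0.1806 (18.06%), PC3 0.1389 (13.89%);  cumulative: 0.6806, 0.8611, 1


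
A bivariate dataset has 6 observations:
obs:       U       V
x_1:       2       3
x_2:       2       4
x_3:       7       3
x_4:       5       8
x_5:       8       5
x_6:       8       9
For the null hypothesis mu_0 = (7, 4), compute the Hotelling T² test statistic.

Step 1 — sample mean vector:
  mean(U) = (2 + 2 + 7 + 5 + 8 + 8) / 6 = 32/6 = 5.3333
  mean(V) = (3 + 4 + 3 + 8 + 5 + 9) / 6 = 32/6 = 5.3333
  x̄ = (5.3333, 5.3333),  deviation x̄ - mu_0 = (5.3333, 5.3333) - (7, 4) = (-1.6667, 1.3333).

Step 2 — sample covariance matrix, S[i,j] = (1/(n-1)) · Σ_k (x_{k,i} - mean_i) · (x_{k,j} - mean_j), divisor n-1 = 5:
  S[U,U] = ((-3.3333)·(-3.3333) + (-3.3333)·(-3.3333) + (1.6667)·(1.6667) + (-0.3333)·(-0.3333) + (2.6667)·(2.6667) + (2.6667)·(2.6667)) / 5 = 39.3333/5 = 7.8667
  S[U,V] = ((-3.3333)·(-2.3333) + (-3.3333)·(-1.3333) + (1.6667)·(-2.3333) + (-0.3333)·(2.6667) + (2.6667)·(-0.3333) + (2.6667)·(3.6667)) / 5 = 16.3333/5 = 3.2667
  S[V,V] = ((-2.3333)·(-2.3333) + (-1.3333)·(-1.3333) + (-2.3333)·(-2.3333) + (2.6667)·(2.6667) + (-0.3333)·(-0.3333) + (3.6667)·(3.6667)) / 5 = 33.3333/5 = 6.6667
  S = [[7.8667, 3.2667],
 [3.2667, 6.6667]].

Step 3 — invert S. det(S) = 7.8667·6.6667 - (3.2667)² = 41.7733.
  S^{-1} = (1/det) · [[d, -b], [-b, a]] = [[0.1596, -0.0782],
 [-0.0782, 0.1883]].

Step 4 — quadratic form (x̄ - mu_0)^T · S^{-1} · (x̄ - mu_0):
  S^{-1} · (x̄ - mu_0) = (-0.3703, 0.3814),
  (x̄ - mu_0)^T · [...] = (-1.6667)·(-0.3703) + (1.3333)·(0.3814) = 1.1257.

Step 5 — scale by n: T² = 6 · 1.1257 = 6.7539.

T² ≈ 6.7539
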